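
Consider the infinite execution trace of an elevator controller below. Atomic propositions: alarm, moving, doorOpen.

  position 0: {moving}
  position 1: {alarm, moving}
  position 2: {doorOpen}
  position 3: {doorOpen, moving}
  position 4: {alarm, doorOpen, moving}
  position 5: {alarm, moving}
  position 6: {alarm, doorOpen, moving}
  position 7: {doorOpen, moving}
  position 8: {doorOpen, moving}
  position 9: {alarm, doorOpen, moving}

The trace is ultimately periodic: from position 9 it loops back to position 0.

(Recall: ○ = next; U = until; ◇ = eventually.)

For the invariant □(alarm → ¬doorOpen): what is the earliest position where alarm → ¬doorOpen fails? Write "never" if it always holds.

4

Check alarm → ¬doorOpen at each position in order: 0 ✓, 1 ✓, 2 ✓, 3 ✓.
At position 4 the labels are {alarm, doorOpen, moving}, so alarm → ¬doorOpen is false there. This is the first violation.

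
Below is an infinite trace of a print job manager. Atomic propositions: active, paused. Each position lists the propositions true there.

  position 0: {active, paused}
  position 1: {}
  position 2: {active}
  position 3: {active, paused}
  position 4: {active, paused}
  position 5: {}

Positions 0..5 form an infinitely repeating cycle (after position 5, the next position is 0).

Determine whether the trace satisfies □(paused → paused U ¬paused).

paused → paused U ¬paused holds at every position 0..5, and those are all positions ever visited, so □(paused → paused U ¬paused) holds.
Positions where paused holds: 0, 3, 4.
Check paused U ¬paused at each: 0→ok, 3→ok, 4→ok.

Satisfied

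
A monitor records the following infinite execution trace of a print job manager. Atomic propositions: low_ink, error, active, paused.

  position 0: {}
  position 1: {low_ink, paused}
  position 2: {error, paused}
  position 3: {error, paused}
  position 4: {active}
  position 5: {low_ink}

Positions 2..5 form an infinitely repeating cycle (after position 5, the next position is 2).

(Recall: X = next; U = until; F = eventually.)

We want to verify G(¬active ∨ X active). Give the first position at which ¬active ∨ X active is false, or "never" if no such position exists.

Check ¬active ∨ X active at each position in order: 0 ✓, 1 ✓, 2 ✓, 3 ✓.
At position 4 the labels are {active} and the next position 5 has {low_ink}, so ¬active ∨ X active is false there. This is the first violation.

4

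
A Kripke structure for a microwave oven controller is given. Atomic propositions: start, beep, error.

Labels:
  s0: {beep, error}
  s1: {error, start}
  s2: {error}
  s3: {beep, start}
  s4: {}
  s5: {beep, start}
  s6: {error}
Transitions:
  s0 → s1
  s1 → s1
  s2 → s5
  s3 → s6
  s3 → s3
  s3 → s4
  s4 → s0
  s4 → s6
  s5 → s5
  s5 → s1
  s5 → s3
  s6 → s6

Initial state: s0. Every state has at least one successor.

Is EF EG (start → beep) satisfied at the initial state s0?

States satisfying EG (start → beep): {s2, s3, s4, s5, s6}.
States satisfying EF EG (start → beep): {s2, s3, s4, s5, s6}.
No suitable path/successor from s0 witnesses the formula.
s0 ∉ Sat(EF EG (start → beep)).

Does not hold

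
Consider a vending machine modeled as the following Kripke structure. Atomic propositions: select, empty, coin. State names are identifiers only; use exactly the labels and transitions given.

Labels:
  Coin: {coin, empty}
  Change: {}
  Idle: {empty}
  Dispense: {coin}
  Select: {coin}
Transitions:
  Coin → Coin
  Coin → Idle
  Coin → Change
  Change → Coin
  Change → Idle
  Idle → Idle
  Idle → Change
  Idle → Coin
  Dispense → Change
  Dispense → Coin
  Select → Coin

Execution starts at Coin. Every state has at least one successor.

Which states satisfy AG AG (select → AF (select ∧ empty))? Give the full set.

{Coin, Change, Idle, Dispense, Select}

States satisfying AG (select → AF (select ∧ empty)): {Coin, Change, Idle, Dispense, Select}.
States satisfying AG AG (select → AF (select ∧ empty)): {Coin, Change, Idle, Dispense, Select}.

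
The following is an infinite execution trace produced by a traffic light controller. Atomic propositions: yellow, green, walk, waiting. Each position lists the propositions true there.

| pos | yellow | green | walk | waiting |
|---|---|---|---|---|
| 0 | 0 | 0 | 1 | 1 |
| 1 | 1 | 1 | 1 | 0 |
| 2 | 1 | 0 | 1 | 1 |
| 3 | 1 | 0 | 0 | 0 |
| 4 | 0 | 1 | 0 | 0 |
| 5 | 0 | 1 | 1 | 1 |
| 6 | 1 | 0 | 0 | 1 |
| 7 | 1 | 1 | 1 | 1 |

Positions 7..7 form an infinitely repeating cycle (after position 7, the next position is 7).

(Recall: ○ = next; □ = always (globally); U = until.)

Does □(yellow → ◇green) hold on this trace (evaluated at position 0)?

Holds

yellow → ◇green holds at every position 0..7, and those are all positions ever visited, so □(yellow → ◇green) holds.
Positions where yellow holds: 1, 2, 3, 6, 7.
Check ◇green at each: 1→ok, 2→ok, 3→ok, 6→ok, 7→ok.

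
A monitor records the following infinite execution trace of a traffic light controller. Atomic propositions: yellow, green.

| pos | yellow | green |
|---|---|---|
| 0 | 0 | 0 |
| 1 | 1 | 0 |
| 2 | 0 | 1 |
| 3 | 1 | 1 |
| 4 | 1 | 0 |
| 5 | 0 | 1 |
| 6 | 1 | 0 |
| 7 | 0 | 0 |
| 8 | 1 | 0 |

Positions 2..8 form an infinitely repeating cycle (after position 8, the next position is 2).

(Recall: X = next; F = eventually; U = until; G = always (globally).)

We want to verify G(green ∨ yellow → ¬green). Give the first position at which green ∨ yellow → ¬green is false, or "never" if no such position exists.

2

Check green ∨ yellow → ¬green at each position in order: 0 ✓, 1 ✓.
At position 2 the labels are {green}, so green ∨ yellow → ¬green is false there. This is the first violation.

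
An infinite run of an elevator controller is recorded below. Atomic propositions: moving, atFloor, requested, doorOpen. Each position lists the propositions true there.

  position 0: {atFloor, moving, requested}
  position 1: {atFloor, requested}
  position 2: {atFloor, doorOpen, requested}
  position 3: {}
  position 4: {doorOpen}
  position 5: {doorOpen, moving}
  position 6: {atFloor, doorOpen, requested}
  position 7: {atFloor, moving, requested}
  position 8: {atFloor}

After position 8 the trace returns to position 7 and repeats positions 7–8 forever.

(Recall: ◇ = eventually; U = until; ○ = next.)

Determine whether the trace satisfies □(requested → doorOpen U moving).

No

requested → doorOpen U moving must hold at every position from 0 onward. It fails at position 1, so □(requested → doorOpen U moving) is false.
Positions where requested holds: 0, 1, 2, 6, 7.
Check doorOpen U moving at each: 0→ok, 1→fails, 2→fails, 6→ok, 7→ok.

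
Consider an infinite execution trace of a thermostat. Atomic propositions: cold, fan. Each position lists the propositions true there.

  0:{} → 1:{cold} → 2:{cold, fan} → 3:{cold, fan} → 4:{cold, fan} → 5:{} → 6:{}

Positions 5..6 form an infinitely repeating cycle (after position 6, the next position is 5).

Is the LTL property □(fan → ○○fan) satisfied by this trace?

fan → ○○fan must hold at every position from 0 onward. It fails at position 3, so □(fan → ○○fan) is false.
Positions where fan holds: 2, 3, 4.
Check ○○fan at each: 2→ok, 3→fails, 4→fails.

No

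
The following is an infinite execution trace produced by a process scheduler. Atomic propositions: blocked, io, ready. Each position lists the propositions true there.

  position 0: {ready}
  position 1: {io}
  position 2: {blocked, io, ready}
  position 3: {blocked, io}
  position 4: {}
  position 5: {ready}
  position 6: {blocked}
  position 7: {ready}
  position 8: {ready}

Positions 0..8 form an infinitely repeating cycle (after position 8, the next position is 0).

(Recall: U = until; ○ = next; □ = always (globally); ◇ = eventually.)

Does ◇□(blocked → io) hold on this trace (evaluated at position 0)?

□(blocked → io) is false at every position 0..8, so it never becomes true and ◇□(blocked → io) fails.

No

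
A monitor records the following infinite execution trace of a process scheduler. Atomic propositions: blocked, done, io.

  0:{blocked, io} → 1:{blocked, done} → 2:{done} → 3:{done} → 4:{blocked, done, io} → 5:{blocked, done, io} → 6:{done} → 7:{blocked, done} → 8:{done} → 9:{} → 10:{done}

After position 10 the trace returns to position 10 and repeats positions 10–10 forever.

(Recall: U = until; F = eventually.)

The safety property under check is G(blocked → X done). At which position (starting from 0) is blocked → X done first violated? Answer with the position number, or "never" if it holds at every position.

blocked → X done holds at every position 0..10, and those are all the positions the trace ever visits, so the invariant G(blocked → X done) is never violated.

never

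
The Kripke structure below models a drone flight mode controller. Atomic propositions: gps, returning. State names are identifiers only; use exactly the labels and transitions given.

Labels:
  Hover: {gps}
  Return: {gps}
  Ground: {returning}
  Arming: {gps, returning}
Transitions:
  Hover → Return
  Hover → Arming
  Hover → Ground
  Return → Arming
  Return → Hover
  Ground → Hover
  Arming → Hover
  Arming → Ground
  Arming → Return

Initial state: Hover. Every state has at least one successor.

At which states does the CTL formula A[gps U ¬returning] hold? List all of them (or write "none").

States satisfying gps: {Hover, Return, Arming}.
States satisfying ¬returning: {Hover, Return}.
States satisfying A[gps U ¬returning]: {Hover, Return}.

{Hover, Return}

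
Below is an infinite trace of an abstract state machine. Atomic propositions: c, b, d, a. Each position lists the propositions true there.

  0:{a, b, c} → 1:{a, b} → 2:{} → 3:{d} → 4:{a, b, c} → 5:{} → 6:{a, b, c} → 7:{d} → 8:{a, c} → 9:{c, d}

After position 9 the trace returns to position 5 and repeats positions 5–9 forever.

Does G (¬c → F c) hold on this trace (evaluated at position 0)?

¬c → F c holds at every position 0..9, and those are all positions ever visited, so G (¬c → F c) holds.
Positions where ¬c holds: 1, 2, 3, 5, 7.
Check F c at each: 1→ok, 2→ok, 3→ok, 5→ok, 7→ok.

Satisfied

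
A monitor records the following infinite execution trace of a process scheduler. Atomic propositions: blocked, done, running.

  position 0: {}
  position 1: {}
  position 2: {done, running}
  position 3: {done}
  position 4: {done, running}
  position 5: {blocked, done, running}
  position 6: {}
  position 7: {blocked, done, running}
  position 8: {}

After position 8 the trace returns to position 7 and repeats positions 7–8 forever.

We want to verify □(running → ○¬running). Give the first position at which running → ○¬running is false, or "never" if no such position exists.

4

Check running → ○¬running at each position in order: 0 ✓, 1 ✓, 2 ✓, 3 ✓.
At position 4 the labels are {done, running} and the next position 5 has {blocked, done, running}, so running → ○¬running is false there. This is the first violation.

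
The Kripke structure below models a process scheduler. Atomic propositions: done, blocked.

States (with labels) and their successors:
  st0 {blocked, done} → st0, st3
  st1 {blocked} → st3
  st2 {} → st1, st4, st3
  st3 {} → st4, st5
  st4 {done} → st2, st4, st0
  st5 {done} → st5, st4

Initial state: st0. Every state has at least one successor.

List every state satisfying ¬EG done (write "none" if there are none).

States satisfying done: {st0, st4, st5}.
States satisfying EG done: {st0, st4, st5}.
States satisfying ¬EG done: {st1, st2, st3}.

{st1, st2, st3}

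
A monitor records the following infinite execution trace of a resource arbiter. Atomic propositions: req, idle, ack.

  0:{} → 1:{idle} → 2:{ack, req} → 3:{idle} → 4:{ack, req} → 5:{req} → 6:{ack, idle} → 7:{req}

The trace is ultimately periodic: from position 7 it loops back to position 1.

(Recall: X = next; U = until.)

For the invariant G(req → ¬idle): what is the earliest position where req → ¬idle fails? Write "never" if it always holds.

never

req → ¬idle holds at every position 0..7, and those are all the positions the trace ever visits, so the invariant G(req → ¬idle) is never violated.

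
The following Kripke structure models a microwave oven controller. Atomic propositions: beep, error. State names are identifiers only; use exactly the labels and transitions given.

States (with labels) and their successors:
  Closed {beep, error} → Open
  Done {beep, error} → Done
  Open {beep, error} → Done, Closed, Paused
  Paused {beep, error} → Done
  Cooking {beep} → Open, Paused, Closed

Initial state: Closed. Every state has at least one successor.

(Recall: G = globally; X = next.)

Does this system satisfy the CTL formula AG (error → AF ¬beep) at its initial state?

States satisfying error → AF ¬beep: {Cooking}.
States satisfying AG (error → AF ¬beep): ∅.
Closed is reachable from Closed and violates error → AF ¬beep, so AG fails at Closed.
Closed ∉ Sat(AG (error → AF ¬beep)).

Does not hold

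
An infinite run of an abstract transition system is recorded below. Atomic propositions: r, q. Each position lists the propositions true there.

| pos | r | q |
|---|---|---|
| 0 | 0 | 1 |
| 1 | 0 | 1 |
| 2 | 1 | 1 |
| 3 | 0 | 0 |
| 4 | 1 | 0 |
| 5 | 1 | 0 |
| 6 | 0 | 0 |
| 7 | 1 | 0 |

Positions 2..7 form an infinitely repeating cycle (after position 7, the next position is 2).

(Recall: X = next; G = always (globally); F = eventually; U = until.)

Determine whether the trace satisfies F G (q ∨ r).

G (q ∨ r) is false at every position 0..7, so it never becomes true and F G (q ∨ r) fails.

No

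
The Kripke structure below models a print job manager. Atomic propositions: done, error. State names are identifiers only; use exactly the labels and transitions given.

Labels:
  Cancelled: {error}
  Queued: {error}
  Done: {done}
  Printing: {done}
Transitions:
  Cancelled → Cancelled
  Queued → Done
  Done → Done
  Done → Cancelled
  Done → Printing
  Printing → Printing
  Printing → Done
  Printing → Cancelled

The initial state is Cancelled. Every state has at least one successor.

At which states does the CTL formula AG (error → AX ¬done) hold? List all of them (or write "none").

States satisfying error → AX ¬done: {Cancelled, Done, Printing}.
States satisfying AG (error → AX ¬done): {Cancelled, Done, Printing}.

{Cancelled, Done, Printing}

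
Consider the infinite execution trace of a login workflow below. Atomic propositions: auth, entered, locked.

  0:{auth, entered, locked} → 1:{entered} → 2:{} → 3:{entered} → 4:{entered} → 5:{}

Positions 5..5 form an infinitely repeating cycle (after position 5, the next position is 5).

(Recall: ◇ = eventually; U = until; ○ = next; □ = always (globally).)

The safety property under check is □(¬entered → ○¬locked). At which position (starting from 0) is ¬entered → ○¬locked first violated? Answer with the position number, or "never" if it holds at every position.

¬entered → ○¬locked holds at every position 0..5, and those are all the positions the trace ever visits, so the invariant □(¬entered → ○¬locked) is never violated.

never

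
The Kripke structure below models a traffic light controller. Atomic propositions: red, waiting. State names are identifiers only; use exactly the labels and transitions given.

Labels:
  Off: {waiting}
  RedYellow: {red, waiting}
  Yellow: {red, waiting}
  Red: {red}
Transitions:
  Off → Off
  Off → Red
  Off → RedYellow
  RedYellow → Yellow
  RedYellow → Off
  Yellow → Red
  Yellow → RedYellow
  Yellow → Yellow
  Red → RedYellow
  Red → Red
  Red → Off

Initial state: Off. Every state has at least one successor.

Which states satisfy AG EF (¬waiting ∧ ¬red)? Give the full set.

none

States satisfying EF (¬waiting ∧ ¬red): ∅.
States satisfying AG EF (¬waiting ∧ ¬red): ∅.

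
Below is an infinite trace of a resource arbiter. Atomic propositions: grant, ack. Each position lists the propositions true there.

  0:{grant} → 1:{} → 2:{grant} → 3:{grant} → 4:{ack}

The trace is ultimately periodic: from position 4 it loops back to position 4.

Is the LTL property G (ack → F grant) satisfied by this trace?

Violated

ack → F grant must hold at every position from 0 onward. It fails at position 4, so G (ack → F grant) is false.
Positions where ack holds: 4.
Check F grant at each: 4→fails.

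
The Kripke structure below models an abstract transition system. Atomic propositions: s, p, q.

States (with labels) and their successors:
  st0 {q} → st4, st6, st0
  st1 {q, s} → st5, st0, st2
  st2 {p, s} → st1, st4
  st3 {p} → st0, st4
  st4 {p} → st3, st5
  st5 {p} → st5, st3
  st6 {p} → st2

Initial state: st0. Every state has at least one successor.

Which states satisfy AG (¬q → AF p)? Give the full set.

{st0, st1, st2, st3, st4, st5, st6}

States satisfying ¬q → AF p: {st0, st1, st2, st3, st4, st5, st6}.
States satisfying AG (¬q → AF p): {st0, st1, st2, st3, st4, st5, st6}.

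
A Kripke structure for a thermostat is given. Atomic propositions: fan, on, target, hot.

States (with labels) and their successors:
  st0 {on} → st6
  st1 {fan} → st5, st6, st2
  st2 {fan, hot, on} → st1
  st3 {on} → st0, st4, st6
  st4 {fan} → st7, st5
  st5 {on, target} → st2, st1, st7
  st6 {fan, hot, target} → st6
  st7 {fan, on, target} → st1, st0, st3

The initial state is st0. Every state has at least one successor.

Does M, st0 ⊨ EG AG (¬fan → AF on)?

States satisfying AG (¬fan → AF on): {st0, st1, st2, st3, st4, st5, st6, st7}.
States satisfying EG AG (¬fan → AF on): {st0, st1, st2, st3, st4, st5, st6, st7}.
st0 ∈ Sat(EG AG (¬fan → AF on)).

Holds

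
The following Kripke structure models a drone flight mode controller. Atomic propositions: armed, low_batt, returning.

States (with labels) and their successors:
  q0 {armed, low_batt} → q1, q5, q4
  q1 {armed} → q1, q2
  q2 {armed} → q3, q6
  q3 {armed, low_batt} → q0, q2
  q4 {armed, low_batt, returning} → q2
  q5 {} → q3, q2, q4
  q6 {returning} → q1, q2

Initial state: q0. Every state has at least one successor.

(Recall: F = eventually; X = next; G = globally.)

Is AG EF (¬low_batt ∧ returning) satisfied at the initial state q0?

States satisfying EF (¬low_batt ∧ returning): {q0, q1, q2, q3, q4, q5, q6}.
States satisfying AG EF (¬low_batt ∧ returning): {q0, q1, q2, q3, q4, q5, q6}.
Every state reachable from q0 satisfies EF (¬low_batt ∧ returning).
q0 ∈ Sat(AG EF (¬low_batt ∧ returning)).

Holds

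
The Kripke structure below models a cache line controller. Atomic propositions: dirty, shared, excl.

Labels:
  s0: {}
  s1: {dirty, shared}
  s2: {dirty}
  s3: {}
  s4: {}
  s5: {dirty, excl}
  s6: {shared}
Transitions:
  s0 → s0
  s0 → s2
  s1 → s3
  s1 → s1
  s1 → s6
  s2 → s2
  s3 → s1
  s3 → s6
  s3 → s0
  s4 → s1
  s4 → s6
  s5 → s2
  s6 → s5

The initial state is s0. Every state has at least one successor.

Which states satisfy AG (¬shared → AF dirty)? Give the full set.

States satisfying ¬shared → AF dirty: {s1, s2, s4, s5, s6}.
States satisfying AG (¬shared → AF dirty): {s2, s5, s6}.

{s2, s5, s6}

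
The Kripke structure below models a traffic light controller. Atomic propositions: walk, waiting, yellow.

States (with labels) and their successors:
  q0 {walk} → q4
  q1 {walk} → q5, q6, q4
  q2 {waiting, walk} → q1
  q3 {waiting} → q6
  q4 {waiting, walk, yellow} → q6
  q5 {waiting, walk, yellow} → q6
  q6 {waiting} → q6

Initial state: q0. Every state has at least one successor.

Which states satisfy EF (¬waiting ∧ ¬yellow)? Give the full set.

States satisfying ¬waiting ∧ ¬yellow: {q0, q1}.
States satisfying EF (¬waiting ∧ ¬yellow): {q0, q1, q2}.

{q0, q1, q2}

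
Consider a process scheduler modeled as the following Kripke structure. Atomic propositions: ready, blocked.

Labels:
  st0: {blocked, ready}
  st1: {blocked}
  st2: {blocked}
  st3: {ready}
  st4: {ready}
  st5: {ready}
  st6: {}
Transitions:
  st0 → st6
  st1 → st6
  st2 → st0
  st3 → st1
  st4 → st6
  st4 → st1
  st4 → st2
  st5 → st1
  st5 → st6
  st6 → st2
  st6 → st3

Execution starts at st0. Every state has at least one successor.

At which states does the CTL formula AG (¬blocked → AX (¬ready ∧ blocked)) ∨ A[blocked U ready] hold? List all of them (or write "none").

{st0, st2, st3, st4, st5}

States satisfying ¬blocked → AX (¬ready ∧ blocked): {st0, st1, st2, st3}.
States satisfying AG (¬blocked → AX (¬ready ∧ blocked)): ∅.
States satisfying blocked: {st0, st1, st2}.
States satisfying ready: {st0, st3, st4, st5}.
States satisfying A[blocked U ready]: {st0, st2, st3, st4, st5}.
States satisfying AG (¬blocked → AX (¬ready ∧ blocked)) ∨ A[blocked U ready]: {st0, st2, st3, st4, st5}.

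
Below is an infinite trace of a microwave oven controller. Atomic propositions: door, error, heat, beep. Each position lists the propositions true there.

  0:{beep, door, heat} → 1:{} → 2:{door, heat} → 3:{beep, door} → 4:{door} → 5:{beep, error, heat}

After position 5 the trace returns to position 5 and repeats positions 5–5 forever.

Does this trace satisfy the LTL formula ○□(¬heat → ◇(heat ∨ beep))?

The position after 0 is 1; □(¬heat → ◇(heat ∨ beep)) is true there.

Yes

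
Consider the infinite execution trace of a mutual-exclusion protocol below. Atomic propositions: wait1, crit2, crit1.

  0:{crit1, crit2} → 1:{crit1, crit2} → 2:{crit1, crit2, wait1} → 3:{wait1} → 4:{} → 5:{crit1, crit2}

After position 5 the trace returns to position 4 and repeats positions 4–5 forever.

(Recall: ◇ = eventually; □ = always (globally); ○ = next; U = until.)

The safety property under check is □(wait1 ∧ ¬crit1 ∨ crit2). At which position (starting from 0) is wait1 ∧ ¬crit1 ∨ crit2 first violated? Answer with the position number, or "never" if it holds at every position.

Check wait1 ∧ ¬crit1 ∨ crit2 at each position in order: 0 ✓, 1 ✓, 2 ✓, 3 ✓.
At position 4 the labels are {}, so wait1 ∧ ¬crit1 ∨ crit2 is false there. This is the first violation.

4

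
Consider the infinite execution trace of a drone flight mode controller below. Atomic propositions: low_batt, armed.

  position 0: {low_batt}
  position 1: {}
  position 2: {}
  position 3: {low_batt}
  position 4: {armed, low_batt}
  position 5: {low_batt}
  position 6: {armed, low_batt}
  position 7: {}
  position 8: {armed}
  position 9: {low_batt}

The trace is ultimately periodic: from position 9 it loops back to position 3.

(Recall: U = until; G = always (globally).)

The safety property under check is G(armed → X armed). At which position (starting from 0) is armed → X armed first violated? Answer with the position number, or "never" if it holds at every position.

Check armed → X armed at each position in order: 0 ✓, 1 ✓, 2 ✓, 3 ✓.
At position 4 the labels are {armed, low_batt} and the next position 5 has {low_batt}, so armed → X armed is false there. This is the first violation.

4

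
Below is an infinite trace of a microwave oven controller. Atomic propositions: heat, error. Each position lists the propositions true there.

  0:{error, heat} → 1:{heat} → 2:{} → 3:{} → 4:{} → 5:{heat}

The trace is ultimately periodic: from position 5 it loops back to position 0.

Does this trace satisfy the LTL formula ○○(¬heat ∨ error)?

The position after 0 is 1; ○(¬heat ∨ error) is true there.

Yes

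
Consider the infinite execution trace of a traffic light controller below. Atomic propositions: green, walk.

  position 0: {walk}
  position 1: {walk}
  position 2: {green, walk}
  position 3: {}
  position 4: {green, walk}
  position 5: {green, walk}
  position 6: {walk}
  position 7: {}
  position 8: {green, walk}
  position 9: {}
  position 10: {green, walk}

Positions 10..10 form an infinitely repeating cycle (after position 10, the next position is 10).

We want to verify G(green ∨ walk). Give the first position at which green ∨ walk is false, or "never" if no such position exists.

Check green ∨ walk at each position in order: 0 ✓, 1 ✓, 2 ✓.
At position 3 the labels are {}, so green ∨ walk is false there. This is the first violation.

3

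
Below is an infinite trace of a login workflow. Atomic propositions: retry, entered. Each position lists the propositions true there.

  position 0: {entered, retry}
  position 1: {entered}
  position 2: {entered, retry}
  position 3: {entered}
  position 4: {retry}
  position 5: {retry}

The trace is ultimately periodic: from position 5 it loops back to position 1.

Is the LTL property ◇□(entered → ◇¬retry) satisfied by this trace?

□(entered → ◇¬retry) holds at position 0, which is reachable from 0, so ◇□(entered → ◇¬retry) holds.

Holds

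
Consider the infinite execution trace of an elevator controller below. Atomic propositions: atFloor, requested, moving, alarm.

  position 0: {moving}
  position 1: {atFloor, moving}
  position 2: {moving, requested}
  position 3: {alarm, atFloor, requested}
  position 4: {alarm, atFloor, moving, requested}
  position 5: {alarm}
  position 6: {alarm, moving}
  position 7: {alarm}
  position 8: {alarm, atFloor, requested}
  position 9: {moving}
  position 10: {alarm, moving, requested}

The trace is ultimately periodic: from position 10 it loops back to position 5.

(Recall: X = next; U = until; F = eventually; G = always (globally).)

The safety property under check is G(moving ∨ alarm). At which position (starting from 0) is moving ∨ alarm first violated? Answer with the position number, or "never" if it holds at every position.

moving ∨ alarm holds at every position 0..10, and those are all the positions the trace ever visits, so the invariant G(moving ∨ alarm) is never violated.

never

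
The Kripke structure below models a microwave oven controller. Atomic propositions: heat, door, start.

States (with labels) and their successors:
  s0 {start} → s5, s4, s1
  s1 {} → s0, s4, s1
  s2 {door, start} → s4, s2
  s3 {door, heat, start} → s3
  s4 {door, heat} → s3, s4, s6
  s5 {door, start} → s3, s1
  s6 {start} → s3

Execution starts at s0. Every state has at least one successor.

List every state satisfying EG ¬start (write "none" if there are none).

{s1, s4}

States satisfying ¬start: {s1, s4}.
States satisfying EG ¬start: {s1, s4}.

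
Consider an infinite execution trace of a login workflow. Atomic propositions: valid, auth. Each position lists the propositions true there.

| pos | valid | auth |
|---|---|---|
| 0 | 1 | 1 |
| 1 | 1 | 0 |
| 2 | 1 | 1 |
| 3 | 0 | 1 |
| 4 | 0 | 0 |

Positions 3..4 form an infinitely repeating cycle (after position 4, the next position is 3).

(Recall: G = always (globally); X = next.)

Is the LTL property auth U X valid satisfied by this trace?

Walking from position 0: X valid first holds at position 0, and auth holds at every earlier position along the way, so auth U X valid holds.

Satisfied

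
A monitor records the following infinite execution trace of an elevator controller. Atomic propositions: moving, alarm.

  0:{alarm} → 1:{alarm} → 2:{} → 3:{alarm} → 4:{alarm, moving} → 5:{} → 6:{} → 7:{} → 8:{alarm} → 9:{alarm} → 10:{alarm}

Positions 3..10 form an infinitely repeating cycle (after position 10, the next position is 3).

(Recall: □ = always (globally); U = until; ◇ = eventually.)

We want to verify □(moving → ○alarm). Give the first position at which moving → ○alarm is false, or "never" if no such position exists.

4

Check moving → ○alarm at each position in order: 0 ✓, 1 ✓, 2 ✓, 3 ✓.
At position 4 the labels are {alarm, moving} and the next position 5 has {}, so moving → ○alarm is false there. This is the first violation.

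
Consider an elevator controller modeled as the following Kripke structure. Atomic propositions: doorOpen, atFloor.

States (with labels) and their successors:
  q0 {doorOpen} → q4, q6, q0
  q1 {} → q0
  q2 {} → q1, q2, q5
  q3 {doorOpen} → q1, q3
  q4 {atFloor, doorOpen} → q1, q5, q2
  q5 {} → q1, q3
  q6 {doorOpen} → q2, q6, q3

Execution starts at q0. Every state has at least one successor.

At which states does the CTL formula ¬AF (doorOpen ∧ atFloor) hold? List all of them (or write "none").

{q0, q1, q2, q3, q5, q6}

States satisfying doorOpen ∧ atFloor: {q4}.
States satisfying AF (doorOpen ∧ atFloor): {q4}.
States satisfying ¬AF (doorOpen ∧ atFloor): {q0, q1, q2, q3, q5, q6}.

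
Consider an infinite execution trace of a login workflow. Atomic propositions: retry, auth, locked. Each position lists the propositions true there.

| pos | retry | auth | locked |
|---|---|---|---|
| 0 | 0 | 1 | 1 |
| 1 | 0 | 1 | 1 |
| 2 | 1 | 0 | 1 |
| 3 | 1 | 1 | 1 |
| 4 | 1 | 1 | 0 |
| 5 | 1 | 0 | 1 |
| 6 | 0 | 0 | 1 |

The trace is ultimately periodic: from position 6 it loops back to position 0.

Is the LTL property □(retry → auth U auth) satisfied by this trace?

retry → auth U auth must hold at every position from 0 onward. It fails at position 2, so □(retry → auth U auth) is false.
Positions where retry holds: 2, 3, 4, 5.
Check auth U auth at each: 2→fails, 3→ok, 4→ok, 5→fails.

Does not hold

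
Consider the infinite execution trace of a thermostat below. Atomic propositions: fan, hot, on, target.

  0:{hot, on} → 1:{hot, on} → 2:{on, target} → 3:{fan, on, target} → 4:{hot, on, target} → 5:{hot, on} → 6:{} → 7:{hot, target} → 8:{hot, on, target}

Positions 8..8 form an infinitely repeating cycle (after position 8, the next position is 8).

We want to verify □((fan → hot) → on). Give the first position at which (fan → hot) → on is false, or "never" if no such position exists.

6

Check (fan → hot) → on at each position in order: 0 ✓, 1 ✓, 2 ✓, 3 ✓, 4 ✓, 5 ✓.
At position 6 the labels are {}, so (fan → hot) → on is false there. This is the first violation.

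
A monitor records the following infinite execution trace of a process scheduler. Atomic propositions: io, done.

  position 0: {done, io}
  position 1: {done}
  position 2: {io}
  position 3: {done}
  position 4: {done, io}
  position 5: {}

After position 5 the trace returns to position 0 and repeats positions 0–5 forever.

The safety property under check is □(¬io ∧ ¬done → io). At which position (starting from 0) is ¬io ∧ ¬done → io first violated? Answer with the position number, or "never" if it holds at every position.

5

Check ¬io ∧ ¬done → io at each position in order: 0 ✓, 1 ✓, 2 ✓, 3 ✓, 4 ✓.
At position 5 the labels are {}, so ¬io ∧ ¬done → io is false there. This is the first violation.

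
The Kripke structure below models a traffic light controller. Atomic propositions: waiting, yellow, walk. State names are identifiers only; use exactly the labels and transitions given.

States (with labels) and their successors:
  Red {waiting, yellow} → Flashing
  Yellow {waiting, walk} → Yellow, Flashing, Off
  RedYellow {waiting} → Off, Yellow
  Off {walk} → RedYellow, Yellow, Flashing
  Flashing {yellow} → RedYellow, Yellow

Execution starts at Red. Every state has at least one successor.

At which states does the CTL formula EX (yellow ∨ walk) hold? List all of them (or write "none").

{Red, Yellow, RedYellow, Off, Flashing}

States satisfying yellow ∨ walk: {Red, Yellow, Off, Flashing}.
States satisfying EX (yellow ∨ walk): {Red, Yellow, RedYellow, Off, Flashing}.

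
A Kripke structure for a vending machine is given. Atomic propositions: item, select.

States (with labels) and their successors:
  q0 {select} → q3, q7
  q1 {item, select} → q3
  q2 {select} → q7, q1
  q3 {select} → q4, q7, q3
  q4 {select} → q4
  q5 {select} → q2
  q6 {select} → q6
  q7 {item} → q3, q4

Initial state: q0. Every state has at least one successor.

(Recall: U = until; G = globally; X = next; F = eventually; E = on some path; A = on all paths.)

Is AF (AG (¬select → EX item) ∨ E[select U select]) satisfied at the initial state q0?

Satisfied

States satisfying AG (¬select → EX item) ∨ E[select U select]: {q0, q1, q2, q3, q4, q5, q6}.
States satisfying AF (AG (¬select → EX item) ∨ E[select U select]): {q0, q1, q2, q3, q4, q5, q6, q7}.
q0 ∈ Sat(AF (AG (¬select → EX item) ∨ E[select U select])).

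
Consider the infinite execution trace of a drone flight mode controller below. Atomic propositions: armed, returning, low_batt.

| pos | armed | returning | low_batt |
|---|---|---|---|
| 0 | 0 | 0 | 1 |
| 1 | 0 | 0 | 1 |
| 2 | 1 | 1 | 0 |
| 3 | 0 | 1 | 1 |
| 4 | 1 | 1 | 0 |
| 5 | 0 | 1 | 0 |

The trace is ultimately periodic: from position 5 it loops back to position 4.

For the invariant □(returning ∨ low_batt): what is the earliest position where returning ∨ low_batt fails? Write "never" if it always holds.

never

returning ∨ low_batt holds at every position 0..5, and those are all the positions the trace ever visits, so the invariant □(returning ∨ low_batt) is never violated.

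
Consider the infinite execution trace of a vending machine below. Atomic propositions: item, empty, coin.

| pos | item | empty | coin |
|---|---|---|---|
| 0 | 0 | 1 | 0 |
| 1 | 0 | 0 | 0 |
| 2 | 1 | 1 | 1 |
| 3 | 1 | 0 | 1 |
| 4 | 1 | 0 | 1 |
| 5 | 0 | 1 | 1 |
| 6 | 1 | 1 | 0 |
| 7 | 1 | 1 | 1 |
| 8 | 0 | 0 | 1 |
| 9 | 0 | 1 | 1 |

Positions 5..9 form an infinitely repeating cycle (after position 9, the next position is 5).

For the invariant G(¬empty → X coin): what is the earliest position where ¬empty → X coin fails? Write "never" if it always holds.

never

¬empty → X coin holds at every position 0..9, and those are all the positions the trace ever visits, so the invariant G(¬empty → X coin) is never violated.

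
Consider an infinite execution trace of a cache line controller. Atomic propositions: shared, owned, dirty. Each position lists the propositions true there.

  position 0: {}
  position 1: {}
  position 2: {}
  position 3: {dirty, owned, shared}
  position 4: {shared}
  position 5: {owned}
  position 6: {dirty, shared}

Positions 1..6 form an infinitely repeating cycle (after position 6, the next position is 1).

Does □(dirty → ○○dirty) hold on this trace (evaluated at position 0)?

No

dirty → ○○dirty must hold at every position from 0 onward. It fails at position 3, so □(dirty → ○○dirty) is false.
Positions where dirty holds: 3, 6.
Check ○○dirty at each: 3→fails, 6→fails.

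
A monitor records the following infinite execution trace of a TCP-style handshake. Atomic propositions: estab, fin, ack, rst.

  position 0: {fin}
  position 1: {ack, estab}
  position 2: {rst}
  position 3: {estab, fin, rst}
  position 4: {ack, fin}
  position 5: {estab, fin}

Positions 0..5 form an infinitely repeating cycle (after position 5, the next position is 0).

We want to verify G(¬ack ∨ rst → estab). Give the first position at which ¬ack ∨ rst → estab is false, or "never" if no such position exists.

0

At position 0 the labels are {fin}, so ¬ack ∨ rst → estab is false there. This is the first violation.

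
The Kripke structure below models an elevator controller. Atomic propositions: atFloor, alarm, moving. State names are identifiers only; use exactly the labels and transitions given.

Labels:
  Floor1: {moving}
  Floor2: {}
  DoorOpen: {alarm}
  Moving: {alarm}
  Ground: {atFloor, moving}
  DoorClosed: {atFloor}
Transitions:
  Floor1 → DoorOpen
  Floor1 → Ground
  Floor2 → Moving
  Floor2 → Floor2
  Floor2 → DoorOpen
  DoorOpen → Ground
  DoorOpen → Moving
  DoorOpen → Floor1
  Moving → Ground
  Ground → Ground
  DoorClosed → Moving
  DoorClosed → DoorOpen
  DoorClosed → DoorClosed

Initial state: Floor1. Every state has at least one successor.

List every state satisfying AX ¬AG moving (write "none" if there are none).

{Floor2, DoorClosed}

States satisfying ¬AG moving: {Floor1, Floor2, DoorOpen, Moving, DoorClosed}.
States satisfying AX ¬AG moving: {Floor2, DoorClosed}.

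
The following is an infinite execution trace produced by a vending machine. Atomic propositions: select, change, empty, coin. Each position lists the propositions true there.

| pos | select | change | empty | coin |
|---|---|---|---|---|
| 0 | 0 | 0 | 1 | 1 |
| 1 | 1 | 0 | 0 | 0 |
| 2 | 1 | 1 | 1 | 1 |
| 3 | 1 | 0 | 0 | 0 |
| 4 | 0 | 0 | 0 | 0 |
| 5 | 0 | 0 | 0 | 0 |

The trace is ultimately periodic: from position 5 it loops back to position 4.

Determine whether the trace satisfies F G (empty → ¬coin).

Holds

G (empty → ¬coin) holds at position 3, which is reachable from 0, so F G (empty → ¬coin) holds.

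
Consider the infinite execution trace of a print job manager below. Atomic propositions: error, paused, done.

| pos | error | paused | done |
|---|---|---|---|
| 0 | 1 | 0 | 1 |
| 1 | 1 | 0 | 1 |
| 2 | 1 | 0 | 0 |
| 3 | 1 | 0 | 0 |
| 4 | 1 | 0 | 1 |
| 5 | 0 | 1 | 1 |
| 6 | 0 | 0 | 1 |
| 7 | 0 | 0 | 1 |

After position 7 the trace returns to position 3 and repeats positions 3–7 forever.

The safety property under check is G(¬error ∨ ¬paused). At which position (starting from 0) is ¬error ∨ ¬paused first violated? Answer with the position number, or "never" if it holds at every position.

never

¬error ∨ ¬paused holds at every position 0..7, and those are all the positions the trace ever visits, so the invariant G(¬error ∨ ¬paused) is never violated.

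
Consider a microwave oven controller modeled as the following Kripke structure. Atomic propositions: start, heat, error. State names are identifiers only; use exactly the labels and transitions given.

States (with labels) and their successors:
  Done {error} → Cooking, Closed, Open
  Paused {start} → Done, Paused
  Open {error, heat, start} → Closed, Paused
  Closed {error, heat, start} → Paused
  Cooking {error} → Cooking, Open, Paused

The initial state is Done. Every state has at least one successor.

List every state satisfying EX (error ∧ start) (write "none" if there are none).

States satisfying error ∧ start: {Open, Closed}.
States satisfying EX (error ∧ start): {Done, Open, Cooking}.

{Done, Open, Cooking}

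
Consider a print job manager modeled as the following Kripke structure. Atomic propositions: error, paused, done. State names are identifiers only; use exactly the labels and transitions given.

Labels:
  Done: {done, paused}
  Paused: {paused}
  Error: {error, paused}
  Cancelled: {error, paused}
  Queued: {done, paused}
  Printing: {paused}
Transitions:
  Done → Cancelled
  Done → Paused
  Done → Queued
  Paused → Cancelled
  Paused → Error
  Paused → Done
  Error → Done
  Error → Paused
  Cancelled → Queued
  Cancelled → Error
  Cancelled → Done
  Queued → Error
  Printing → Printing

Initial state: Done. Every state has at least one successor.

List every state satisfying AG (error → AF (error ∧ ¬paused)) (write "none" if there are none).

{Printing}

States satisfying error → AF (error ∧ ¬paused): {Done, Paused, Queued, Printing}.
States satisfying AG (error → AF (error ∧ ¬paused)): {Printing}.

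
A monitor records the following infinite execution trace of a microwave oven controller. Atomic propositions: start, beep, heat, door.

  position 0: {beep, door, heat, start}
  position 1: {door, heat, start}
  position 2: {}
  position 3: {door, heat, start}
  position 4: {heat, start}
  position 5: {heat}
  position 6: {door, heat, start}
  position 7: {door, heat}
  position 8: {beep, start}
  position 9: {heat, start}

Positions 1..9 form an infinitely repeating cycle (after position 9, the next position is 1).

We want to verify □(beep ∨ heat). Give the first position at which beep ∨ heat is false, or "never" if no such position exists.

Check beep ∨ heat at each position in order: 0 ✓, 1 ✓.
At position 2 the labels are {}, so beep ∨ heat is false there. This is the first violation.

2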